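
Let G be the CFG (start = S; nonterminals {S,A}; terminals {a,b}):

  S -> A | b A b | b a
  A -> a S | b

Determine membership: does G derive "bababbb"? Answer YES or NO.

CNF form of G:
  S -> T0 S | T1 T0 | T1 X2 | b
  A -> T0 S | b
  T0 -> a
  T1 -> b
  X2 -> A T1

Fill CYK table bottom-up:
  [0..0]={A,S,T1}  "b"  orig:{A,S}
  [1..1]={T0}  "a"  orig:{}
  [2..2]={A,S,T1}  "b"  orig:{A,S}
  [3..3]={T0}  "a"  orig:{}
  [4..4]={A,S,T1}  "b"  orig:{A,S}
  [5..5]={A,S,T1}  "b"  orig:{A,S}
  [6..6]={A,S,T1}  "b"  orig:{A,S}
  [0..1]={S}  "ba"
  [1..2]={A,S}  "ab"
  [2..3]={S}  "ba"
  [3..4]={A,S}  "ab"
  [4..5]={X2}  "bb"  orig:{}
  [5..6]={X2}  "bb"  orig:{}
  [0..2]=∅  "bab"
  [1..3]={A,S}  "aba"
  [2..4]=∅  "bab"
  [3..5]={X2}  "abb"  orig:{}
  [4..6]={S}  "bbb"
  [0..3]=∅  "baba"
  [1..4]={X2}  "abab"  orig:{}
  [2..5]={S}  "babb"
  [3..6]={A,S}  "abbb"
  [0..4]={S}  "babab"
  [1..5]={A,S}  "ababb"
  [2..6]=∅  "babbb"
  [0..5]=∅  "bababb"
  [1..6]={X2}  "ababbb"  orig:{}
  [0..6]={S}  "bababbb"

S ∈ T[0,6] ⇒ YES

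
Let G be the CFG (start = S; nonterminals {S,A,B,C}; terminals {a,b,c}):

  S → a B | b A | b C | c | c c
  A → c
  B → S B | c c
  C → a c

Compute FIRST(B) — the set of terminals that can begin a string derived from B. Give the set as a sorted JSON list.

FIRST iteration:
iter 1:
  A via A→c: +{c}
  B via B→c c: +{c}
  C via C→a c: +{a}
  S via S→a B: +{a}
  S via S→b A: +{b}
  S via S→c: +{c}
  FIRST[S]={a,b,c}  FIRST[A]={c}  FIRST[B]={c}  FIRST[C]={a}
iter 2:
  B via B→S B: +{a,b}
  FIRST[S]={a,b,c}  FIRST[A]={c}  FIRST[B]={a,b,c}  FIRST[C]={a}
iter 3: — fixpoint
  FIRST[S]={a,b,c}  FIRST[A]={c}  FIRST[B]={a,b,c}  FIRST[C]={a}

FIRST(B) = ["a", "b", "c"]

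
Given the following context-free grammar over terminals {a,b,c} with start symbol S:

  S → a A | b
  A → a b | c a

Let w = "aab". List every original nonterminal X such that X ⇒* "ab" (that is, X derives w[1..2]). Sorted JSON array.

CNF form of G:
  S -> T0 A | b
  A -> T0 T1 | T2 T0
  T0 -> a
  T1 -> b
  T2 -> c

CYK fill, restricted to cells inside w[1..2]:
  T[1,1] 'a' = {T0}  orig:{}
  T[2,2] 'b' = {S,T1}  orig:{S}
  T[1,2] 'ab' = {A}

Original NTs in T[1,2] deriving "ab": ["A"]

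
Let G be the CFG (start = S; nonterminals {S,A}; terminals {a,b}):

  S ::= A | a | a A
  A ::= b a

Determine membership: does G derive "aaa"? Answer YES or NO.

CNF form of G:
  S -> T0 T1 | T1 A | a
  A -> T0 T1
  T0 -> b
  T1 -> a

Fill CYK table bottom-up:
  cell(0,0) a: {S,T1}  orig:{S}
  cell(1,1) a: {S,T1}  orig:{S}
  cell(2,2) a: {S,T1}  orig:{S}
  cell(0,1) aa: ∅
  cell(1,2) aa: ∅
  cell(0,2) aaa: ∅

S ∉ T[0,2] ⇒ NO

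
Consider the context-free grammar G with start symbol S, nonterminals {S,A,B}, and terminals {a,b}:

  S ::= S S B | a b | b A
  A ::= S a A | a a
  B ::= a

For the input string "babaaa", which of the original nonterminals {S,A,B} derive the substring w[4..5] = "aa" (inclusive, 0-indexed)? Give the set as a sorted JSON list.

Convert to CNF:
  S -> S X3 | T0 T1 | T1 A
  A -> S X2 | T0 T0
  B -> a
  T0 -> a
  T1 -> b
  X2 -> T0 A
  X3 -> S B

CYK table (by increasing span) (cells [i..j] with 4 ≤ i ≤ j ≤ 5 only):
  cell(4,4) a: {B,T0}  orig:{B}
  cell(5,5) a: {B,T0}  orig:{B}
  cell(4,5) aa: {A}

Original NTs in T[4,5] deriving "aa": ["A"]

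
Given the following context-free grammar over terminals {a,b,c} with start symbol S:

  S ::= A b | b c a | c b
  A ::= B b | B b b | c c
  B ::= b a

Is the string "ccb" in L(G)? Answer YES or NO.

CNF form of G:
  S -> A T0 | T0 X4 | T1 T0
  A -> B T0 | B X3 | T1 T1
  B -> T0 T2
  T0 -> b
  T1 -> c
  T2 -> a
  X3 -> T0 T0
  X4 -> T1 T2

CYK fill:
  [0..0]={T1}  "c"  orig:{}
  [1..1]={T1}  "c"  orig:{}
  [2..2]={T0}  "b"  orig:{}
  [0..1]={A}  "cc"
  [1..2]={S}  "cb"
  [0..2]={S}  "ccb"

S ∈ T[0,2] ⇒ YES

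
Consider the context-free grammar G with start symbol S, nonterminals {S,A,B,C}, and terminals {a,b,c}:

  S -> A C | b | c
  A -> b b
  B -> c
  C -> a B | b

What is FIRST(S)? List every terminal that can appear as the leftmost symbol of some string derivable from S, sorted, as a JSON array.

Compute FIRST by fixpoint:
pass 1:
  A via A→b b: +{b}
  B via B→c: +{c}
  C via C→a B: +{a}
  C via C→b: +{b}
  S via S→A C: +{b}
  S via S→c: +{c}
  S: {b,c}  A: {b}  B: {c}  C: {a,b}
pass 2: (no change)
  S: {b,c}  A: {b}  B: {c}  C: {a,b}

FIRST(S) = ["b", "c"]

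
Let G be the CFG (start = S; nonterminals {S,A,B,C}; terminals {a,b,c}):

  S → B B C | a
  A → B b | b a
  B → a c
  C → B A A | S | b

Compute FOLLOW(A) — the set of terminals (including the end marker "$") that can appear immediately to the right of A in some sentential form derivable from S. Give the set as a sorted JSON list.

FIRST sets, iterate to fixpoint:
pass 1:
  A via A→b a: +{b}
  B via B→a c: +{a}
  C via C→B A A: +{a}
  C via C→b: +{b}
  S via S→B B C: +{a}
  S: {a}  A: {b}  B: {a}  C: {a,b}
pass 2:
  A via A→B b: +{a}
  S: {a}  A: {a,b}  B: {a}  C: {a,b}
pass 3: (stable)
  S: {a}  A: {a,b}  B: {a}  C: {a,b}

FOLLOW iteration:
initialize: $ ∈ FOLLOW(S)
round 1:
  A→B b: FOLLOW(B) ⊇ FIRST(b) = {b}; new: +{b}
  C→B A A: FOLLOW(B) ⊇ FIRST(A) = {a,b}; new: +{a}
  C→B A A: FOLLOW(A) ⊇ FIRST(A) = {a,b}; new: +{a,b}
  S→B B C: FOLLOW(C) ⊇ FOLLOW(S) ⊇ {$}; new: +{$}
  FOLLOW[S]={$}  FOLLOW[A]={a,b}  FOLLOW[B]={a,b}  FOLLOW[C]={$}
round 2:
  C→B A A: FOLLOW(A) ⊇ FOLLOW(C) ⊇ {$}; new: +{$}
  FOLLOW[S]={$}  FOLLOW[A]={$,a,b}  FOLLOW[B]={a,b}  FOLLOW[C]={$}
round 3: done
  FOLLOW[S]={$}  FOLLOW[A]={$,a,b}  FOLLOW[B]={a,b}  FOLLOW[C]={$}

FOLLOW(A) = ["$", "a", "b"]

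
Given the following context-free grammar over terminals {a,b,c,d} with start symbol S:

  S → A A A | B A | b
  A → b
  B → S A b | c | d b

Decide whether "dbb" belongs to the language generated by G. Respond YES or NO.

CNF form of G:
  S -> A X3 | B A | b
  A -> b
  B -> S X2 | T1 T0 | c
  T0 -> b
  T1 -> d
  X2 -> A T0
  X3 -> A A

Fill CYK table bottom-up:
  cell(0,0) d: {T1}  orig:{}
  cell(1,1) b: {A,S,T0}  orig:{A,S}
  cell(2,2) b: {A,S,T0}  orig:{A,S}
  cell(0,1) db: {B}
  cell(1,2) bb: {X2,X3}  orig:{}
  cell(0,2) dbb: {S}

S ∈ T[0,2] ⇒ YES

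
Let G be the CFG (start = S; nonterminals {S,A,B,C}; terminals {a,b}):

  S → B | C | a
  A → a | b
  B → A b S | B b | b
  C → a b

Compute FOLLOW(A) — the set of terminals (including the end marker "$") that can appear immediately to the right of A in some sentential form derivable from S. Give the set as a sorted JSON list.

Compute FIRST by fixpoint:
round 1:
  A via A→a: +{a}
  A via A→b: +{b}
  B via B→A b S: +{a,b}
  C via C→a b: +{a}
  S via S→B: +{a,b}
  S: {a,b}  A: {a,b}  B: {a,b}  C: {a}
round 2: — fixpoint
  S: {a,b}  A: {a,b}  B: {a,b}  C: {a}

Compute FOLLOW by fixpoint:
FOLLOW(S) := {$}
round 1:
  B→A b S: FOLLOW(A) ⊇ FIRST(b) = {b}; new: +{b}
  B→B b: FOLLOW(B) ⊇ FIRST(b) = {b}; new: +{b}
  S→B: FOLLOW(B) ⊇ FOLLOW(S) ⊇ {$}; new: +{$}
  S→C: FOLLOW(C) ⊇ FOLLOW(S) ⊇ {$}; new: +{$}
  FOLLOW[S]={$}  FOLLOW[A]={b}  FOLLOW[B]={$,b}  FOLLOW[C]={$}
round 2:
  B→A b S: FOLLOW(S) ⊇ FOLLOW(B) ⊇ {$,b}; new: +{b}
  S→C: FOLLOW(C) ⊇ FOLLOW(S) ⊇ {$,b}; new: +{b}
  FOLLOW[S]={$,b}  FOLLOW[A]={b}  FOLLOW[B]={$,b}  FOLLOW[C]={$,b}
round 3: (stable)
  FOLLOW[S]={$,b}  FOLLOW[A]={b}  FOLLOW[B]={$,b}  FOLLOW[C]={$,b}

FOLLOW(A) = ["b"]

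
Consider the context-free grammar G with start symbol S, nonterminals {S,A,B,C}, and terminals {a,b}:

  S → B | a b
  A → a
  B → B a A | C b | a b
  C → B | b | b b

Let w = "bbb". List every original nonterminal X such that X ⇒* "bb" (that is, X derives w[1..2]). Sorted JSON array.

Convert to CNF:
  S -> B X4 | C T1 | T0 T1
  A -> a
  B -> B X2 | C T1 | T0 T1
  C -> B X3 | C T1 | T0 T1 | T1 T1 | b
  T0 -> a
  T1 -> b
  X2 -> T0 A
  X3 -> T0 A
  X4 -> T0 A

CYK table (by increasing span) (cells [i..j] with 1 ≤ i ≤ j ≤ 2 only):
  cell(1,1) b: {C,T1}  orig:{C}
  cell(2,2) b: {C,T1}  orig:{C}
  cell(1,2) bb: {B,C,S}

Original NTs in T[1,2] deriving "bb": ["B", "C", "S"]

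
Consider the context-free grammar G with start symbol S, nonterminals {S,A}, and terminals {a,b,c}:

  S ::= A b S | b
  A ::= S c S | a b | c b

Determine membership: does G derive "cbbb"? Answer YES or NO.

Convert to CNF:
  S -> A X4 | b
  A -> S X3 | T0 T2 | T1 T2
  T0 -> c
  T1 -> a
  T2 -> b
  X3 -> T0 S
  X4 -> T2 S

Fill CYK table bottom-up:
  cell(0,0) c: {T0}  orig:{}
  cell(1,1) b: {S,T2}  orig:{S}
  cell(2,2) b: {S,T2}  orig:{S}
  cell(3,3) b: {S,T2}  orig:{S}
  cell(0,1) cb: {A,X3}  orig:{A}
  cell(1,2) bb: {X4}  orig:{}
  cell(2,3) bb: {X4}  orig:{}
  cell(0,2) cbb: ∅
  cell(1,3) bbb: ∅
  cell(0,3) cbbb: {S}

S ∈ T[0,3] ⇒ YES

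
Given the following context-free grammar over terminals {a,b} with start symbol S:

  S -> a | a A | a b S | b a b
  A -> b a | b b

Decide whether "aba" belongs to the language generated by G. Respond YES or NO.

Convert to CNF:
  S -> T0 X3 | T1 A | T1 X2 | a
  A -> T0 T0 | T0 T1
  T0 -> b
  T1 -> a
  X2 -> T0 S
  X3 -> T1 T0

Fill CYK table bottom-up:
  cell(0,0) a: {S,T1}  orig:{S}
  cell(1,1) b: {T0}  orig:{}
  cell(2,2) a: {S,T1}  orig:{S}
  cell(0,1) ab: {X3}  orig:{}
  cell(1,2) ba: {A,X2}  orig:{A}
  cell(0,2) aba: {S}

S ∈ T[0,2] ⇒ YES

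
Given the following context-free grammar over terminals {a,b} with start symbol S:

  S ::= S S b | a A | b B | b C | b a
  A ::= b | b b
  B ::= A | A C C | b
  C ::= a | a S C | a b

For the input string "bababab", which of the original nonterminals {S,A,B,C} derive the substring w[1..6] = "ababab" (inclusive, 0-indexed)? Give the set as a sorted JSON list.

CNF form of G:
  S -> S X4 | T0 B | T0 C | T0 T1 | T1 A
  A -> T0 T0 | b
  B -> A X2 | T0 T0 | b
  C -> T1 T0 | T1 X3 | a
  T0 -> b
  T1 -> a
  X2 -> C C
  X3 -> S C
  X4 -> S T0

CYK table (by increasing span) — only the sub-triangle for w[1..6]:
  [1..1]={C,T1}  "a"  orig:{C}
  [2..2]={A,B,T0}  "b"  orig:{A,B}
  [3..3]={C,T1}  "a"  orig:{C}
  [4..4]={A,B,T0}  "b"  orig:{A,B}
  [5..5]={C,T1}  "a"  orig:{C}
  [6..6]={A,B,T0}  "b"  orig:{A,B}
  [1..2]={C,S}  "ab"
  [2..3]={S}  "ba"
  [3..4]={C,S}  "ab"
  [4..5]={S}  "ba"
  [5..6]={C,S}  "ab"
  [1..3]={X2,X3}  "aba"  orig:{}
  [2..4]={S,X4}  "bab"  orig:{S}
  [3..5]={X2,X3}  "aba"  orig:{}
  [4..6]={S,X4}  "bab"  orig:{S}
  [1..4]={X2,X3}  "abab"  orig:{}
  [2..5]={B,X3}  "baba"  orig:{B}
  [3..6]={X2,X3}  "abab"  orig:{}
  [1..5]={C}  "ababa"
  [2..6]={B,S,X3}  "babab"  orig:{B,S}
  [1..6]={C}  "ababab"

Original NTs in T[1,6] deriving "ababab": ["C"]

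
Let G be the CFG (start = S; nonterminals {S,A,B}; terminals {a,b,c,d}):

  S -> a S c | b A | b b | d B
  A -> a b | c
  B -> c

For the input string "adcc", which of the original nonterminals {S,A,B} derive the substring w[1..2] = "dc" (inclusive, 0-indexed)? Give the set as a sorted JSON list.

CNF form of G:
  S -> T0 X4 | T1 A | T1 T1 | T3 B
  A -> T0 T1 | c
  B -> c
  T0 -> a
  T1 -> b
  T2 -> c
  T3 -> d
  X4 -> S T2

Fill CYK table bottom-up — only the sub-triangle for w[1..2]:
  T[1,1] 'd' = {T3}  orig:{}
  T[2,2] 'c' = {A,B,T2}  orig:{A,B}
  T[1,2] 'dc' = {S}

Original NTs in T[1,2] deriving "dc": ["S"]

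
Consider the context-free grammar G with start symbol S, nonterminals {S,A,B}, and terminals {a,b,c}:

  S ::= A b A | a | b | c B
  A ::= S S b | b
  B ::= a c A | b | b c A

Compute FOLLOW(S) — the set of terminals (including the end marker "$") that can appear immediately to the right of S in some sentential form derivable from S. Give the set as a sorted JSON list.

FIRST iteration:
iter 1:
  A via A→b: +{b}
  B via B→a c A: +{a}
  B via B→b: +{b}
  S via S→A b A: +{b}
  S via S→a: +{a}
  S via S→c B: +{c}
  FIRST(S)={a,b,c}  FIRST(A)={b}  FIRST(B)={a,b}
iter 2:
  A via A→S S b: +{a,c}
  FIRST(S)={a,b,c}  FIRST(A)={a,b,c}  FIRST(B)={a,b}
iter 3: (stable)
  FIRST(S)={a,b,c}  FIRST(A)={a,b,c}  FIRST(B)={a,b}

FOLLOW iteration:
seed FOLLOW(S) with $
iter 1:
  A→S S b: FOLLOW(S) ⊇ FIRST(S) = {a,b,c}; new: +{a,b,c}
  S→A b A: FOLLOW(A) ⊇ FIRST(b) = {b}; new: +{b}
  S→A b A: FOLLOW(A) ⊇ FOLLOW(S) ⊇ {$,a,b,c}; new: +{$,a,c}
  S→c B: FOLLOW(B) ⊇ FOLLOW(S) ⊇ {$,a,b,c}; new: +{$,a,b,c}
  FOLLOW[S]={$,a,b,c}  FOLLOW[A]={$,a,b,c}  FOLLOW[B]={$,a,b,c}
iter 2: (no change)
  FOLLOW[S]={$,a,b,c}  FOLLOW[A]={$,a,b,c}  FOLLOW[B]={$,a,b,c}

FOLLOW(S) = ["$", "a", "b", "c"]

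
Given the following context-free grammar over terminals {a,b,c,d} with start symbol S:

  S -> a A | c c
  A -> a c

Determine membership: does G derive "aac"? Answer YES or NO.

CNF form of G:
  S -> T0 A | T1 T1
  A -> T0 T1
  T0 -> a
  T1 -> c

CYK table (by increasing span):
  T[0,0] 'a' = {T0}  orig:{}
  T[1,1] 'a' = {T0}  orig:{}
  T[2,2] 'c' = {T1}  orig:{}
  T[0,1] 'aa' = ∅
  T[1,2] 'ac' = {A}
  T[0,2] 'aac' = {S}

S ∈ T[0,2] ⇒ YES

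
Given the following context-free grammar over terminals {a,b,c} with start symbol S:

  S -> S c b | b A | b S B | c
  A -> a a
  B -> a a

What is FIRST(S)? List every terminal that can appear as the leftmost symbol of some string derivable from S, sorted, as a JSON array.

FIRST sets, iterate to fixpoint:
iter 1:
  A via A→a a: +{a}
  B via B→a a: +{a}
  S via S→b A: +{b}
  S via S→c: +{c}
  S: {b,c}  A: {a}  B: {a}
iter 2: (no change)
  S: {b,c}  A: {a}  B: {a}

FIRST(S) = ["b", "c"]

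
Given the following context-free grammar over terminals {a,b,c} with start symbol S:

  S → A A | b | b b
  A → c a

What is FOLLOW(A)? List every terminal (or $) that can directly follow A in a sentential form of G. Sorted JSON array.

FIRST iteration:
iter 1:
  A via A→c a: +{c}
  S via S→A A: +{c}
  S via S→b: +{b}
  FIRST[S]={b,c}  FIRST[A]={c}
iter 2: — fixpoint
  FIRST[S]={b,c}  FIRST[A]={c}

FOLLOW iteration:
FOLLOW(S) := {$}
round 1:
  S→A A: FOLLOW(A) ⊇ FIRST(A) = {c}; new: +{c}
  S→A A: FOLLOW(A) ⊇ FOLLOW(S) ⊇ {$}; new: +{$}
  FOLLOW(S)={$}  FOLLOW(A)={$,c}
round 2: — fixpoint
  FOLLOW(S)={$}  FOLLOW(A)={$,c}

FOLLOW(A) = ["$", "c"]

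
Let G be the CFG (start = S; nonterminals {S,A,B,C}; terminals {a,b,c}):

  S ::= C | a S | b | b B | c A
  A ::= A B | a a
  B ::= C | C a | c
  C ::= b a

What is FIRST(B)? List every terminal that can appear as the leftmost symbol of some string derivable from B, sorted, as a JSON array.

Compute FIRST by fixpoint:
round 1:
  A via A→a a: +{a}
  B via B→c: +{c}
  C via C→b a: +{b}
  S via S→C: +{b}
  S via S→a S: +{a}
  S via S→c A: +{c}
  FIRST(S)={a,b,c}  FIRST(A)={a}  FIRST(B)={c}  FIRST(C)={b}
round 2:
  B via B→C: +{b}
  FIRST(S)={a,b,c}  FIRST(A)={a}  FIRST(B)={b,c}  FIRST(C)={b}
round 3: — fixpoint
  FIRST(S)={a,b,c}  FIRST(A)={a}  FIRST(B)={b,c}  FIRST(C)={b}

FIRST(B) = ["b", "c"]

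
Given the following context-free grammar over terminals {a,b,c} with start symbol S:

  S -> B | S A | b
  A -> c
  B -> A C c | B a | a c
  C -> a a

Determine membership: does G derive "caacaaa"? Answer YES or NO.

CNF form of G:
  S -> A X3 | B T1 | S A | T1 T0 | b
  A -> c
  B -> A X2 | B T1 | T1 T0
  C -> T1 T1
  T0 -> c
  T1 -> a
  X2 -> C T0
  X3 -> C T0

Fill CYK table bottom-up:
  [0..0]={A,T0}  "c"  orig:{A}
  [1..1]={T1}  "a"  orig:{}
  [2..2]={T1}  "a"  orig:{}
  [3..3]={A,T0}  "c"  orig:{A}
  [4..4]={T1}  "a"  orig:{}
  [5..5]={T1}  "a"  orig:{}
  [6..6]={T1}  "a"  orig:{}
  [0..1]=∅  "ca"
  [1..2]={C}  "aa"
  [2..3]={B,S}  "ac"
  [3..4]=∅  "ca"
  [4..5]={C}  "aa"
  [5..6]={C}  "aa"
  [0..2]=∅  "caa"
  [1..3]={X2,X3}  "aac"  orig:{}
  [2..4]={B,S}  "aca"
  [3..5]=∅  "caa"
  [4..6]=∅  "aaa"
  [0..3]={B,S}  "caac"
  [1..4]=∅  "aaca"
  [2..5]={B,S}  "acaa"
  [3..6]=∅  "caaa"
  [0..4]={B,S}  "caaca"
  [1..5]=∅  "aacaa"
  [2..6]={B,S}  "acaaa"
  [0..5]={B,S}  "caacaa"
  [1..6]=∅  "aacaaa"
  [0..6]={B,S}  "caacaaa"

S ∈ T[0,6] ⇒ YES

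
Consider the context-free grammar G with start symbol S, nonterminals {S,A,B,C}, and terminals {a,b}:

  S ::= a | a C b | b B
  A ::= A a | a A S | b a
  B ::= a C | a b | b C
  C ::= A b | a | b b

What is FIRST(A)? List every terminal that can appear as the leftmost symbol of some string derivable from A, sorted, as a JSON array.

FIRST sets, iterate to fixpoint:
iter 1:
  A via A→a A S: +{a}
  A via A→b a: +{b}
  B via B→a C: +{a}
  B via B→b C: +{b}
  C via C→A b: +{a,b}
  S via S→a: +{a}
  S via S→b B: +{b}
  FIRST[S]={a,b}  FIRST[A]={a,b}  FIRST[B]={a,b}  FIRST[C]={a,b}
iter 2: — fixpoint
  FIRST[S]={a,b}  FIRST[A]={a,b}  FIRST[B]={a,b}  FIRST[C]={a,b}

FIRST(A) = ["a", "b"]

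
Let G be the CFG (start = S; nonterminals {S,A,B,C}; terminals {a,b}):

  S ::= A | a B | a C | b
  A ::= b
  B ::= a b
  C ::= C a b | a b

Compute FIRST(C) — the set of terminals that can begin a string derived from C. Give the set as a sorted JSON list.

FIRST iteration:
round 1:
  A via A→b: +{b}
  B via B→a b: +{a}
  C via C→a b: +{a}
  S via S→A: +{b}
  S via S→a B: +{a}
  FIRST[S]={a,b}  FIRST[A]={b}  FIRST[B]={a}  FIRST[C]={a}
round 2: done
  FIRST[S]={a,b}  FIRST[A]={b}  FIRST[B]={a}  FIRST[C]={a}

FIRST(C) = ["a"]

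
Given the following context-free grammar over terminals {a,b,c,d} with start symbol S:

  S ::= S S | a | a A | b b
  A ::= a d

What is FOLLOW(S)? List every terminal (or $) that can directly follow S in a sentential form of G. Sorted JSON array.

FIRST iteration:
round 1:
  A via A→a d: +{a}
  S via S→a: +{a}
  S via S→b b: +{b}
  FIRST(S)={a,b}  FIRST(A)={a}
round 2: (no change)
  FIRST(S)={a,b}  FIRST(A)={a}

FOLLOW iteration:
FOLLOW(S) := {$}
[1]
  S→S S: FOLLOW(S) ⊇ FIRST(S) = {a,b}; new: +{a,b}
  S→a A: FOLLOW(A) ⊇ FOLLOW(S) ⊇ {$,a,b}; new: +{$,a,b}
  S: {$,a,b}  A: {$,a,b}
[2] (no change)
  S: {$,a,b}  A: {$,a,b}

FOLLOW(S) = ["$", "a", "b"]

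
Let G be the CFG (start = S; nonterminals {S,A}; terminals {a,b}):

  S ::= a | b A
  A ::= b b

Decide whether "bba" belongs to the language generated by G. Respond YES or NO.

Convert to CNF:
  S -> T0 A | a
  A -> T0 T0
  T0 -> b

Fill CYK table bottom-up:
  [0..0]={T0}  "b"  orig:{}
  [1..1]={T0}  "b"  orig:{}
  [2..2]={S}  "a"
  [0..1]={A}  "bb"
  [1..2]=∅  "ba"
  [0..2]=∅  "bba"

S ∉ T[0,2] ⇒ NO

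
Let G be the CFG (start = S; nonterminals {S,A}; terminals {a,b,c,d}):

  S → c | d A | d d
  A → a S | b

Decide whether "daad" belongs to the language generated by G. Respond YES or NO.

CNF form of G:
  S -> T1 A | T1 T1 | c
  A -> T0 S | b
  T0 -> a
  T1 -> d

CYK fill:
  T[0,0] 'd' = {T1}  orig:{}
  T[1,1] 'a' = {T0}  orig:{}
  T[2,2] 'a' = {T0}  orig:{}
  T[3,3] 'd' = {T1}  orig:{}
  T[0,1] 'da' = ∅
  T[1,2] 'aa' = ∅
  T[2,3] 'ad' = ∅
  T[0,2] 'daa' = ∅
  T[1,3] 'aad' = ∅
  T[0,3] 'daad' = ∅

S ∉ T[0,3] ⇒ NO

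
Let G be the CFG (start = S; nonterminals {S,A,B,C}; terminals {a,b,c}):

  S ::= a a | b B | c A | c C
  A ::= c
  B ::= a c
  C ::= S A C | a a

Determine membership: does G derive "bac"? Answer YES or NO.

CNF form of G:
  S -> T0 T0 | T1 A | T1 C | T2 B
  A -> c
  B -> T0 T1
  C -> S X3 | T0 T0
  T0 -> a
  T1 -> c
  T2 -> b
  X3 -> A C

Fill CYK table bottom-up:
  [0..0]={T2}  "b"  orig:{}
  [1..1]={T0}  "a"  orig:{}
  [2..2]={A,T1}  "c"  orig:{A}
  [0..1]=∅  "ba"
  [1..2]={B}  "ac"
  [0..2]={S}  "bac"

S ∈ T[0,2] ⇒ YES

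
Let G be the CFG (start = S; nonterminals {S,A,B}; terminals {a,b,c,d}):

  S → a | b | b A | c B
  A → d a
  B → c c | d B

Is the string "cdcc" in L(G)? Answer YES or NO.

CNF form of G:
  S -> T2 B | T3 A | a | b
  A -> T0 T1
  B -> T0 B | T2 T2
  T0 -> d
  T1 -> a
  T2 -> c
  T3 -> b

CYK table (by increasing span):
  T[0,0] 'c' = {T2}  orig:{}
  T[1,1] 'd' = {T0}  orig:{}
  T[2,2] 'c' = {T2}  orig:{}
  T[3,3] 'c' = {T2}  orig:{}
  T[0,1] 'cd' = ∅
  T[1,2] 'dc' = ∅
  T[2,3] 'cc' = {B}
  T[0,2] 'cdc' = ∅
  T[1,3] 'dcc' = {B}
  T[0,3] 'cdcc' = {S}

S ∈ T[0,3] ⇒ YES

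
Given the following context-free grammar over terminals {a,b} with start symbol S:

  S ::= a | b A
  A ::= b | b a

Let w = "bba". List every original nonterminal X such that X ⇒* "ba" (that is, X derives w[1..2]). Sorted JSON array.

CNF form of G:
  S -> T0 A | a
  A -> T0 T1 | b
  T0 -> b
  T1 -> a

CYK table (by increasing span) (cells [i..j] with 1 ≤ i ≤ j ≤ 2 only):
  T[1,1] 'b' = {A,T0}  orig:{A}
  T[2,2] 'a' = {S,T1}  orig:{S}
  T[1,2] 'ba' = {A}

Original NTs in T[1,2] deriving "ba": ["A"]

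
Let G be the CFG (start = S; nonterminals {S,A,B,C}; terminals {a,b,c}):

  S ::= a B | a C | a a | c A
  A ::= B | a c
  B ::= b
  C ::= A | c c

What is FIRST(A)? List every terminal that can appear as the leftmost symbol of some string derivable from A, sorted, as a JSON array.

Compute FIRST by fixpoint:
pass 1:
  A via A→a c: +{a}
  B via B→b: +{b}
  C via C→A: +{a}
  C via C→c c: +{c}
  S via S→a B: +{a}
  S via S→c A: +{c}
  S: {a,c}  A: {a}  B: {b}  C: {a,c}
pass 2:
  A via A→B: +{b}
  C via C→A: +{b}
  S: {a,c}  A: {a,b}  B: {b}  C: {a,b,c}
pass 3: — fixpoint
  S: {a,c}  A: {a,b}  B: {b}  C: {a,b,c}

FIRST(A) = ["a", "b"]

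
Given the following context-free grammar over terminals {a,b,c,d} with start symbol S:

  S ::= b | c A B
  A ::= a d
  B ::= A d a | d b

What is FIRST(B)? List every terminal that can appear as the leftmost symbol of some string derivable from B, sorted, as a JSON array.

FIRST sets, iterate to fixpoint:
[1]
  A via A→a d: +{a}
  B via B→A d a: +{a}
  B via B→d b: +{d}
  S via S→b: +{b}
  S via S→c A B: +{c}
  FIRST[S]={b,c}  FIRST[A]={a}  FIRST[B]={a,d}
[2] — fixpoint
  FIRST[S]={b,c}  FIRST[A]={a}  FIRST[B]={a,d}

FIRST(B) = ["a", "d"]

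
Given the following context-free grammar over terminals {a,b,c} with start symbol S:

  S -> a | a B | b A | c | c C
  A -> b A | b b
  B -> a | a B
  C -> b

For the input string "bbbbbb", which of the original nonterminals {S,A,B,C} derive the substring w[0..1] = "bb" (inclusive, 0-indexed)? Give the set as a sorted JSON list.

Convert to CNF:
  S -> T0 A | T1 B | T2 C | a | c
  A -> T0 A | T0 T0
  B -> T1 B | a
  C -> b
  T0 -> b
  T1 -> a
  T2 -> c

Fill CYK table bottom-up — only the sub-triangle for w[0..1]:
  T[0,0] 'b' = {C,T0}  orig:{C}
  T[1,1] 'b' = {C,T0}  orig:{C}
  T[0,1] 'bb' = {A}

Original NTs in T[0,1] deriving "bb": ["A"]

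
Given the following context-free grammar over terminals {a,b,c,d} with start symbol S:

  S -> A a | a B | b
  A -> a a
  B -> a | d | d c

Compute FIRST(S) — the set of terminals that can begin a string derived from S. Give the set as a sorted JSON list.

Compute FIRST by fixpoint:
pass 1:
  A via A→a a: +{a}
  B via B→a: +{a}
  B via B→d: +{d}
  S via S→A a: +{a}
  S via S→b: +{b}
  S: {a,b}  A: {a}  B: {a,d}
pass 2: — fixpoint
  S: {a,b}  A: {a}  B: {a,d}

FIRST(S) = ["a", "b"]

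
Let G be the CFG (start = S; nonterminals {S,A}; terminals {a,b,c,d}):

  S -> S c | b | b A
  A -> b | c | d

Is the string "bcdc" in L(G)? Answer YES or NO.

CNF form of G:
  S -> S T0 | T1 A | b
  A -> b | c | d
  T0 -> c
  T1 -> b

CYK table (by increasing span):
  [0..0]={A,S,T1}  "b"  orig:{A,S}
  [1..1]={A,T0}  "c"  orig:{A}
  [2..2]={A}  "d"
  [3..3]={A,T0}  "c"  orig:{A}
  [0..1]={S}  "bc"
  [1..2]=∅  "cd"
  [2..3]=∅  "dc"
  [0..2]=∅  "bcd"
  [1..3]=∅  "cdc"
  [0..3]=∅  "bcdc"

S ∉ T[0,3] ⇒ NO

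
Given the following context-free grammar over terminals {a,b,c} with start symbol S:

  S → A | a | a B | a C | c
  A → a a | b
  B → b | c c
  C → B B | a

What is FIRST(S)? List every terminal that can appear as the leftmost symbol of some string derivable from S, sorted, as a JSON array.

FIRST sets, iterate to fixpoint:
iter 1:
  A via A→a a: +{a}
  A via A→b: +{b}
  B via B→b: +{b}
  B via B→c c: +{c}
  C via C→B B: +{b,c}
  C via C→a: +{a}
  S via S→A: +{a,b}
  S via S→c: +{c}
  FIRST(S)={a,b,c}  FIRST(A)={a,b}  FIRST(B)={b,c}  FIRST(C)={a,b,c}
iter 2: done
  FIRST(S)={a,b,c}  FIRST(A)={a,b}  FIRST(B)={b,c}  FIRST(C)={a,b,c}

FIRST(S) = ["a", "b", "c"]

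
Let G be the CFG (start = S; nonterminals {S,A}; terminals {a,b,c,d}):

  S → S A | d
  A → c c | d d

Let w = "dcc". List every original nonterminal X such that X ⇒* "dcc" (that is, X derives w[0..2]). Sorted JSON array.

Convert to CNF:
  S -> S A | d
  A -> T0 T0 | T1 T1
  T0 -> c
  T1 -> d

CYK fill (cells [i..j] with 0 ≤ i ≤ j ≤ 2 only):
  cell(0,0) d: {S,T1}  orig:{S}
  cell(1,1) c: {T0}  orig:{}
  cell(2,2) c: {T0}  orig:{}
  cell(0,1) dc: ∅
  cell(1,2) cc: {A}
  cell(0,2) dcc: {S}

Original NTs in T[0,2] deriving "dcc": ["S"]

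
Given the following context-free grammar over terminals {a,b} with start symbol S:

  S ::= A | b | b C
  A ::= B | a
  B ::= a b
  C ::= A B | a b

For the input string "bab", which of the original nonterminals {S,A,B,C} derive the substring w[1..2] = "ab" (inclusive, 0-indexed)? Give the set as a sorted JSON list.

Convert to CNF:
  S -> T0 T1 | T1 C | a | b
  A -> T0 T1 | a
  B -> T0 T1
  C -> A B | T0 T1
  T0 -> a
  T1 -> b

CYK table (by increasing span), restricted to cells inside w[1..2]:
  [1..1]={A,S,T0}  "a"  orig:{A,S}
  [2..2]={S,T1}  "b"  orig:{S}
  [1..2]={A,B,C,S}  "ab"

Original NTs in T[1,2] deriving "ab": ["A", "B", "C", "S"]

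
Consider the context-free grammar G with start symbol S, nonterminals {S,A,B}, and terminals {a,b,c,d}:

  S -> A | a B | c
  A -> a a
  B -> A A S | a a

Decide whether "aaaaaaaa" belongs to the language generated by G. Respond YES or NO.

CNF form of G:
  S -> T0 B | T0 T0 | c
  A -> T0 T0
  B -> A X1 | T0 T0
  T0 -> a
  X1 -> A S

CYK table (by increasing span):
  [0..0]={T0}  "a"  orig:{}
  [1..1]={T0}  "a"  orig:{}
  [2..2]={T0}  "a"  orig:{}
  [3..3]={T0}  "a"  orig:{}
  [4..4]={T0}  "a"  orig:{}
  [5..5]={T0}  "a"  orig:{}
  [6..6]={T0}  "a"  orig:{}
  [7..7]={T0}  "a"  orig:{}
  [0..1]={A,B,S}  "aa"
  [1..2]={A,B,S}  "aa"
  [2..3]={A,B,S}  "aa"
  [3..4]={A,B,S}  "aa"
  [4..5]={A,B,S}  "aa"
  [5..6]={A,B,S}  "aa"
  [6..7]={A,B,S}  "aa"
  [0..2]={S}  "aaa"
  [1..3]={S}  "aaa"
  [2..4]={S}  "aaa"
  [3..5]={S}  "aaa"
  [4..6]={S}  "aaa"
  [5..7]={S}  "aaa"
  [0..3]={X1}  "aaaa"  orig:{}
  [1..4]={X1}  "aaaa"  orig:{}
  [2..5]={X1}  "aaaa"  orig:{}
  [3..6]={X1}  "aaaa"  orig:{}
  [4..7]={X1}  "aaaa"  orig:{}
  [0..4]={X1}  "aaaaa"  orig:{}
  [1..5]={X1}  "aaaaa"  orig:{}
  [2..6]={X1}  "aaaaa"  orig:{}
  [3..7]={X1}  "aaaaa"  orig:{}
  [0..5]={B}  "aaaaaa"
  [1..6]={B}  "aaaaaa"
  [2..7]={B}  "aaaaaa"
  [0..6]={B,S}  "aaaaaaa"
  [1..7]={B,S}  "aaaaaaa"
  [0..7]={S}  "aaaaaaaa"

S ∈ T[0,7] ⇒ YES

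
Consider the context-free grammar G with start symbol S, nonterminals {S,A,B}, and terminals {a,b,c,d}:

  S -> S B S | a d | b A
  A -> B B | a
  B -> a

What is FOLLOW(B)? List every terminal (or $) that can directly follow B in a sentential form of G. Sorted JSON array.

Compute FIRST by fixpoint:
[1]
  A via A→a: +{a}
  B via B→a: +{a}
  S via S→a d: +{a}
  S via S→b A: +{b}
  S: {a,b}  A: {a}  B: {a}
[2] — fixpoint
  S: {a,b}  A: {a}  B: {a}

FOLLOW sets:
seed FOLLOW(S) with $
round 1:
  A→B B: FOLLOW(B) ⊇ FIRST(B) = {a}; new: +{a}
  S→S B S: FOLLOW(S) ⊇ FIRST(B) = {a}; new: +{a}
  S→S B S: FOLLOW(B) ⊇ FIRST(S) = {a,b}; new: +{b}
  S→b A: FOLLOW(A) ⊇ FOLLOW(S) ⊇ {$,a}; new: +{$,a}
  FOLLOW(S)={$,a}  FOLLOW(A)={$,a}  FOLLOW(B)={a,b}
round 2:
  A→B B: FOLLOW(B) ⊇ FOLLOW(A) ⊇ {$,a}; new: +{$}
  FOLLOW(S)={$,a}  FOLLOW(A)={$,a}  FOLLOW(B)={$,a,b}
round 3: (no change)
  FOLLOW(S)={$,a}  FOLLOW(A)={$,a}  FOLLOW(B)={$,a,b}

FOLLOW(B) = ["$", "a", "b"]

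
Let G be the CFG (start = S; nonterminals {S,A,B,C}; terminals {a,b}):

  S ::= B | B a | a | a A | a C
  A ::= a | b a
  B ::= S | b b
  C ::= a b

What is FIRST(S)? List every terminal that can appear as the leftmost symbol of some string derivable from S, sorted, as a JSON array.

Compute FIRST by fixpoint:
iter 1:
  A via A→a: +{a}
  A via A→b a: +{b}
  B via B→b b: +{b}
  C via C→a b: +{a}
  S via S→B: +{b}
  S via S→a: +{a}
  FIRST[S]={a,b}  FIRST[A]={a,b}  FIRST[B]={b}  FIRST[C]={a}
iter 2:
  B via B→S: +{a}
  FIRST[S]={a,b}  FIRST[A]={a,b}  FIRST[B]={a,b}  FIRST[C]={a}
iter 3: — fixpoint
  FIRST[S]={a,b}  FIRST[A]={a,b}  FIRST[B]={a,b}  FIRST[C]={a}

FIRST(S) = ["a", "b"]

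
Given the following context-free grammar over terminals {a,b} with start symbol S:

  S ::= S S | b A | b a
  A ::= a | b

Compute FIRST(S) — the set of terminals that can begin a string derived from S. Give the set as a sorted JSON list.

FIRST sets, iterate to fixpoint:
round 1:
  A via A→a: +{a}
  A via A→b: +{b}
  S via S→b A: +{b}
  FIRST[S]={b}  FIRST[A]={a,b}
round 2: done
  FIRST[S]={b}  FIRST[A]={a,b}

FIRST(S) = ["b"]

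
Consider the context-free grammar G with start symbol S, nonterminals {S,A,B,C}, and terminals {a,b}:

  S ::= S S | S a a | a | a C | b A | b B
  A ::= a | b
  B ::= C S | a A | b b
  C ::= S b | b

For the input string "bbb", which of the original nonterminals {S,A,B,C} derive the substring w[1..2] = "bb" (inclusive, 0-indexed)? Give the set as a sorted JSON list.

Convert to CNF:
  S -> S S | S X2 | T0 C | T1 A | T1 B | a
  A -> a | b
  B -> C S | T0 A | T1 T1
  C -> S T1 | b
  T0 -> a
  T1 -> b
  X2 -> T0 T0

CYK table (by increasing span) (cells [i..j] with 1 ≤ i ≤ j ≤ 2 only):
  [1..1]={A,C,T1}  "b"  orig:{A,C}
  [2..2]={A,C,T1}  "b"  orig:{A,C}
  [1..2]={B,S}  "bb"

Original NTs in T[1,2] deriving "bb": ["B", "S"]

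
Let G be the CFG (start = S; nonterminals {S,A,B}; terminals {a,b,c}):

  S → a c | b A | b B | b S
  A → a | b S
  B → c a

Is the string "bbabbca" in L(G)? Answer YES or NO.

Convert to CNF:
  S -> T0 A | T0 B | T0 S | T2 T1
  A -> T0 S | a
  B -> T1 T2
  T0 -> b
  T1 -> c
  T2 -> a

CYK table (by increasing span):
  [0..0]={T0}  "b"  orig:{}
  [1..1]={T0}  "b"  orig:{}
  [2..2]={A,T2}  "a"  orig:{A}
  [3..3]={T0}  "b"  orig:{}
  [4..4]={T0}  "b"  orig:{}
  [5..5]={T1}  "c"  orig:{}
  [6..6]={A,T2}  "a"  orig:{A}
  [0..1]=∅  "bb"
  [1..2]={S}  "ba"
  [2..3]=∅  "ab"
  [3..4]=∅  "bb"
  [4..5]=∅  "bc"
  [5..6]={B}  "ca"
  [0..2]={A,S}  "bba"
  [1..3]=∅  "bab"
  [2..4]=∅  "abb"
  [3..5]=∅  "bbc"
  [4..6]={S}  "bca"
  [0..3]=∅  "bbab"
  [1..4]=∅  "babb"
  [2..5]=∅  "abbc"
  [3..6]={A,S}  "bbca"
  [0..4]=∅  "bbabb"
  [1..5]=∅  "babbc"
  [2..6]=∅  "abbca"
  [0..5]=∅  "bbabbc"
  [1..6]=∅  "babbca"
  [0..6]=∅  "bbabbca"

S ∉ T[0,6] ⇒ NO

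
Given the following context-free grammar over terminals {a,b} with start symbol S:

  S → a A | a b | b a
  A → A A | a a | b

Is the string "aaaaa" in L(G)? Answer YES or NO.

Convert to CNF:
  S -> T0 A | T0 T1 | T1 T0
  A -> A A | T0 T0 | b
  T0 -> a
  T1 -> b

CYK table (by increasing span):
  T[0,0] 'a' = {T0}  orig:{}
  T[1,1] 'a' = {T0}  orig:{}
  T[2,2] 'a' = {T0}  orig:{}
  T[3,3] 'a' = {T0}  orig:{}
  T[4,4] 'a' = {T0}  orig:{}
  T[0,1] 'aa' = {A}
  T[1,2] 'aa' = {A}
  T[2,3] 'aa' = {A}
  T[3,4] 'aa' = {A}
  T[0,2] 'aaa' = {S}
  T[1,3] 'aaa' = {S}
  T[2,4] 'aaa' = {S}
  T[0,3] 'aaaa' = {A}
  T[1,4] 'aaaa' = {A}
  T[0,4] 'aaaaa' = {S}

S ∈ T[0,4] ⇒ YES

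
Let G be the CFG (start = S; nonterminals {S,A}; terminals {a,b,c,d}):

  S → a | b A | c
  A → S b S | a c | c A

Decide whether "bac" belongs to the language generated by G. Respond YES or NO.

Convert to CNF:
  S -> T0 A | a | c
  A -> S X3 | T1 T2 | T2 A
  T0 -> b
  T1 -> a
  T2 -> c
  X3 -> T0 S

CYK fill:
  [0..0]={T0}  "b"  orig:{}
  [1..1]={S,T1}  "a"  orig:{S}
  [2..2]={S,T2}  "c"  orig:{S}
  [0..1]={X3}  "ba"  orig:{}
  [1..2]={A}  "ac"
  [0..2]={S}  "bac"

S ∈ T[0,2] ⇒ YES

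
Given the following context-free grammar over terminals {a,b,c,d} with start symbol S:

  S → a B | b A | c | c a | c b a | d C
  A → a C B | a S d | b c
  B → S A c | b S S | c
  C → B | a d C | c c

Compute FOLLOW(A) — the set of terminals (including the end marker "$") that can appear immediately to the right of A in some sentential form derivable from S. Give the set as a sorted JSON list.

FIRST iteration:
[1]
  A via A→a C B: +{a}
  A via A→b c: +{b}
  B via B→b S S: +{b}
  B via B→c: +{c}
  C via C→B: +{b,c}
  C via C→a d C: +{a}
  S via S→a B: +{a}
  S via S→b A: +{b}
  S via S→c: +{c}
  S via S→d C: +{d}
  FIRST(S)={a,b,c,d}  FIRST(A)={a,b}  FIRST(B)={b,c}  FIRST(C)={a,b,c}
[2]
  B via B→S A c: +{a,d}
  C via C→B: +{d}
  FIRST(S)={a,b,c,d}  FIRST(A)={a,b}  FIRST(B)={a,b,c,d}  FIRST(C)={a,b,c,d}
[3] done
  FIRST(S)={a,b,c,d}  FIRST(A)={a,b}  FIRST(B)={a,b,c,d}  FIRST(C)={a,b,c,d}

FOLLOW iteration:
seed FOLLOW(S) with $
iter 1:
  A→a C B: FOLLOW(C) ⊇ FIRST(B) = {a,b,c,d}; new: +{a,b,c,d}
  A→a S d: FOLLOW(S) ⊇ FIRST(d) = {d}; new: +{d}
  B→S A c: FOLLOW(S) ⊇ FIRST(A) = {a,b}; new: +{a,b}
  B→S A c: FOLLOW(A) ⊇ FIRST(c) = {c}; new: +{c}
  B→b S S: FOLLOW(S) ⊇ FIRST(S) = {a,b,c,d}; new: +{c}
  C→B: FOLLOW(B) ⊇ FOLLOW(C) ⊇ {a,b,c,d}; new: +{a,b,c,d}
  S→a B: FOLLOW(B) ⊇ FOLLOW(S) ⊇ {$,a,b,c,d}; new: +{$}
  S→b A: FOLLOW(A) ⊇ FOLLOW(S) ⊇ {$,a,b,c,d}; new: +{$,a,b,d}
  S→d C: FOLLOW(C) ⊇ FOLLOW(S) ⊇ {$,a,b,c,d}; new: +{$}
  FOLLOW(S)={$,a,b,c,d}  FOLLOW(A)={$,a,b,c,d}  FOLLOW(B)={$,a,b,c,d}  FOLLOW(C)={$,a,b,c,d}
iter 2: — fixpoint
  FOLLOW(S)={$,a,b,c,d}  FOLLOW(A)={$,a,b,c,d}  FOLLOW(B)={$,a,b,c,d}  FOLLOW(C)={$,a,b,c,d}

FOLLOW(A) = ["$", "a", "b", "c", "d"]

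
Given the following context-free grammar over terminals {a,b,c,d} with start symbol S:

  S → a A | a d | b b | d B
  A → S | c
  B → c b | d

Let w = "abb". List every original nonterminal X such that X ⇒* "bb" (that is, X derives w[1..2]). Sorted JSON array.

Convert to CNF:
  S -> T0 A | T0 T1 | T1 B | T2 T2
  A -> T0 A | T0 T1 | T1 B | T2 T2 | c
  B -> T3 T2 | d
  T0 -> a
  T1 -> d
  T2 -> b
  T3 -> c

CYK table (by increasing span), restricted to cells inside w[1..2]:
  cell(1,1) b: {T2}  orig:{}
  cell(2,2) b: {T2}  orig:{}
  cell(1,2) bb: {A,S}

Original NTs in T[1,2] deriving "bb": ["A", "S"]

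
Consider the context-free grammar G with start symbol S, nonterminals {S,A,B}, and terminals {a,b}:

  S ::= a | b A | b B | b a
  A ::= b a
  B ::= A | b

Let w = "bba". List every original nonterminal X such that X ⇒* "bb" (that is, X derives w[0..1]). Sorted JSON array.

Convert to CNF:
  S -> T0 A | T0 B | T0 T1 | a
  A -> T0 T1
  B -> T0 T1 | b
  T0 -> b
  T1 -> a

Fill CYK table bottom-up, restricted to cells inside w[0..1]:
  [0..0]={B,T0}  "b"  orig:{B}
  [1..1]={B,T0}  "b"  orig:{B}
  [0..1]={S}  "bb"

Original NTs in T[0,1] deriving "bb": ["S"]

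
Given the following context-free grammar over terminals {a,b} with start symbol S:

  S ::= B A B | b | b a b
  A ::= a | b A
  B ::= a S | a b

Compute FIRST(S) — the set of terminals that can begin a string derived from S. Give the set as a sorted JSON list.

FIRST iteration:
round 1:
  A via A→a: +{a}
  A via A→b A: +{b}
  B via B→a S: +{a}
  S via S→B A B: +{a}
  S via S→b: +{b}
  FIRST[S]={a,b}  FIRST[A]={a,b}  FIRST[B]={a}
round 2: done
  FIRST[S]={a,b}  FIRST[A]={a,b}  FIRST[B]={a}

FIRST(S) = ["a", "b"]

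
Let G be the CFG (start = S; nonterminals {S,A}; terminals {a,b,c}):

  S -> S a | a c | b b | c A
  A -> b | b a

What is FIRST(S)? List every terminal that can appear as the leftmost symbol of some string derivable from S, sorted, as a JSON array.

FIRST sets, iterate to fixpoint:
pass 1:
  A via A→b: +{b}
  S via S→a c: +{a}
  S via S→b b: +{b}
  S via S→c A: +{c}
  S: {a,b,c}  A: {b}
pass 2: (no change)
  S: {a,b,c}  A: {b}

FIRST(S) = ["a", "b", "c"]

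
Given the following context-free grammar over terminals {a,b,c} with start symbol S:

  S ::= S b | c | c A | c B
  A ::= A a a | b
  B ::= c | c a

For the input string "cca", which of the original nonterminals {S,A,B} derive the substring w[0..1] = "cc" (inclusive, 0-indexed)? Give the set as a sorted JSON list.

Convert to CNF:
  S -> S T2 | T1 A | T1 B | c
  A -> A X3 | b
  B -> T1 T0 | c
  T0 -> a
  T1 -> c
  T2 -> b
  X3 -> T0 T0

CYK fill, restricted to cells inside w[0..1]:
  [0..0]={B,S,T1}  "c"  orig:{B,S}
  [1..1]={B,S,T1}  "c"  orig:{B,S}
  [0..1]={S}  "cc"

Original NTs in T[0,1] deriving "cc": ["S"]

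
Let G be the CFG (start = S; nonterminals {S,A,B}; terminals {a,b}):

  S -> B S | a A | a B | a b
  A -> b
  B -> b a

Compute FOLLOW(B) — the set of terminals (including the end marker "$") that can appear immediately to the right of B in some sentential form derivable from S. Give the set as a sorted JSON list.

Compute FIRST by fixpoint:
[1]
  A via A→b: +{b}
  B via B→b a: +{b}
  S via S→B S: +{b}
  S via S→a A: +{a}
  FIRST(S)={a,b}  FIRST(A)={b}  FIRST(B)={b}
[2] — fixpoint
  FIRST(S)={a,b}  FIRST(A)={b}  FIRST(B)={b}

FOLLOW sets:
seed FOLLOW(S) with $
iter 1:
  S→B S: FOLLOW(B) ⊇ FIRST(S) = {a,b}; new: +{a,b}
  S→a A: FOLLOW(A) ⊇ FOLLOW(S) ⊇ {$}; new: +{$}
  S→a B: FOLLOW(B) ⊇ FOLLOW(S) ⊇ {$}; new: +{$}
  FOLLOW(S)={$}  FOLLOW(A)={$}  FOLLOW(B)={$,a,b}
iter 2: — fixpoint
  FOLLOW(S)={$}  FOLLOW(A)={$}  FOLLOW(B)={$,a,b}

FOLLOW(B) = ["$", "a", "b"]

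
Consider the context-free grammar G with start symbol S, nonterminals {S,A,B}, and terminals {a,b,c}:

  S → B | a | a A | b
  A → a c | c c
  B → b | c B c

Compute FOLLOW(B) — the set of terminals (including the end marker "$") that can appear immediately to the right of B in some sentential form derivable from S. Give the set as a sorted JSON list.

FIRST iteration:
round 1:
  A via A→a c: +{a}
  A via A→c c: +{c}
  B via B→b: +{b}
  B via B→c B c: +{c}
  S via S→B: +{b,c}
  S via S→a: +{a}
  FIRST[S]={a,b,c}  FIRST[A]={a,c}  FIRST[B]={b,c}
round 2: (no change)
  FIRST[S]={a,b,c}  FIRST[A]={a,c}  FIRST[B]={b,c}

FOLLOW sets:
seed FOLLOW(S) with $
round 1:
  B→c B c: FOLLOW(B) ⊇ FIRST(c) = {c}; new: +{c}
  S→B: FOLLOW(B) ⊇ FOLLOW(S) ⊇ {$}; new: +{$}
  S→a A: FOLLOW(A) ⊇ FOLLOW(S) ⊇ {$}; new: +{$}
  S: {$}  A: {$}  B: {$,c}
round 2: — fixpoint
  S: {$}  A: {$}  B: {$,c}

FOLLOW(B) = ["$", "c"]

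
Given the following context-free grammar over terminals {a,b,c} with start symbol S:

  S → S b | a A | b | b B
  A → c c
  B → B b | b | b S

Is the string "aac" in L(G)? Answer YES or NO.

Convert to CNF:
  S -> S T1 | T1 B | T2 A | b
  A -> T0 T0
  B -> B T1 | T1 S | b
  T0 -> c
  T1 -> b
  T2 -> a

Fill CYK table bottom-up:
  cell(0,0) a: {T2}  orig:{}
  cell(1,1) a: {T2}  orig:{}
  cell(2,2) c: {T0}  orig:{}
  cell(0,1) aa: ∅
  cell(1,2) ac: ∅
  cell(0,2) aac: ∅

S ∉ T[0,2] ⇒ NO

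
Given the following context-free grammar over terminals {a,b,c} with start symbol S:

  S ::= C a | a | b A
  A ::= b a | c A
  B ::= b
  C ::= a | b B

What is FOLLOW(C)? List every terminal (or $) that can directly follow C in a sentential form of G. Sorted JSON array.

FIRST iteration:
[1]
  A via A→b a: +{b}
  A via A→c A: +{c}
  B via B→b: +{b}
  C via C→a: +{a}
  C via C→b B: +{b}
  S via S→C a: +{a,b}
  FIRST(S)={a,b}  FIRST(A)={b,c}  FIRST(B)={b}  FIRST(C)={a,b}
[2] (stable)
  FIRST(S)={a,b}  FIRST(A)={b,c}  FIRST(B)={b}  FIRST(C)={a,b}

Compute FOLLOW by fixpoint:
initialize: $ ∈ FOLLOW(S)
iter 1:
  S→C a: FOLLOW(C) ⊇ FIRST(a) = {a}; new: +{a}
  S→b A: FOLLOW(A) ⊇ FOLLOW(S) ⊇ {$}; new: +{$}
  FOLLOW(S)={$}  FOLLOW(A)={$}  FOLLOW(B)={}  FOLLOW(C)={a}
iter 2:
  C→b B: FOLLOW(B) ⊇ FOLLOW(C) ⊇ {a}; new: +{a}
  FOLLOW(S)={$}  FOLLOW(A)={$}  FOLLOW(B)={a}  FOLLOW(C)={a}
iter 3: (stable)
  FOLLOW(S)={$}  FOLLOW(A)={$}  FOLLOW(B)={a}  FOLLOW(C)={a}

FOLLOW(C) = ["a"]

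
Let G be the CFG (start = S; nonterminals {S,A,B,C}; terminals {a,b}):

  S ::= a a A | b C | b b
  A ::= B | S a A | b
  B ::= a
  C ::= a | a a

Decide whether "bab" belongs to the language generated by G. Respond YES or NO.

Convert to CNF:
  S -> T0 X3 | T1 C | T1 T1
  A -> S X2 | a | b
  B -> a
  C -> T0 T0 | a
  T0 -> a
  T1 -> b
  X2 -> T0 A
  X3 -> T0 A

CYK fill:
  [0..0]={A,T1}  "b"  orig:{A}
  [1..1]={A,B,C,T0}  "a"  orig:{A,B,C}
  [2..2]={A,T1}  "b"  orig:{A}
  [0..1]={S}  "ba"
  [1..2]={X2,X3}  "ab"  orig:{}
  [0..2]=∅  "bab"

S ∉ T[0,2] ⇒ NO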